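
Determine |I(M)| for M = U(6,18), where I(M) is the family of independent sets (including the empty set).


Independent sets of U(6,18) are all subsets of size <= 6.
Count = (18 choose 0) + (18 choose 1) + (18 choose 2) + (18 choose 3) + (18 choose 4) + (18 choose 5) + (18 choose 6)
     = 1 + 18 + 153 + 816 + 3060 + 8568 + 18564
     = 31180.

31180


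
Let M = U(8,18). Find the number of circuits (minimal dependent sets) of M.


In U(8,18), circuits are the (9)-element subsets.
Any set of 9 elements is dependent, and removing any one element gives
an independent set of size 8, so it is a minimal dependent set.
Number of circuits = C(18,9) = 18! / (9! * 9!) = 48620.

48620


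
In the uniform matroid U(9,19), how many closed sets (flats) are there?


Flats of U(9,19): every subset of size < 9 is a flat, plus E itself.
Count = (19 choose 0) + (19 choose 1) + (19 choose 2) + (19 choose 3) + (19 choose 4) + (19 choose 5) + (19 choose 6) + (19 choose 7) + (19 choose 8) + 1
     = 1 + 19 + 171 + 969 + 3876 + 11628 + 27132 + 50388 + 75582 + 1
     = 169767.

169767


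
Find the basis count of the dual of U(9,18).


The dual of U(r,n) is U(n-r, n) = U(9,18).
Bases of U(9,18) are all (9)-element subsets.
|B(M*)| = C(18,9) = 48620.

48620


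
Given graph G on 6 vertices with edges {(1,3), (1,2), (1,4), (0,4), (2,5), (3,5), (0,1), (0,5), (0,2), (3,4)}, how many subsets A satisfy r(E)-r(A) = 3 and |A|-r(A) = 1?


R(x,y) = sum over A in 2^E of x^(r(E)-r(A)) * y^(|A|-r(A)).
G has 6 vertices, 10 edges. r(E) = 5.
Enumerate all 2^10 = 1024 subsets.
Count subsets with r(E)-r(A)=3 and |A|-r(A)=1: 4.

4


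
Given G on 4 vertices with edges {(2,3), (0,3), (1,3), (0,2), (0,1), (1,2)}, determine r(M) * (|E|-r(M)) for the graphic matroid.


r(M) = |V| - c = 4 - 1 = 3.
nullity = |E| - r(M) = 6 - 3 = 3.
Product = 3 * 3 = 9.

9


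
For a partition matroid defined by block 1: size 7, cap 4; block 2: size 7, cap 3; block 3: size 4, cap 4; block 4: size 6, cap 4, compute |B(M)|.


A basis picks exactly ci elements from block i.
Number of bases = product of C(|Si|, ci).
= C(7,4) * C(7,3) * C(4,4) * C(6,4)
= 35 * 35 * 1 * 15
= 18375.

18375


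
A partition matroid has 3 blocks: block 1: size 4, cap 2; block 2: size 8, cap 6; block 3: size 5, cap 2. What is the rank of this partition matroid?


Rank of a partition matroid = sum of min(|Si|, ci) for each block.
= min(4,2) + min(8,6) + min(5,2)
= 2 + 6 + 2
= 10.

10


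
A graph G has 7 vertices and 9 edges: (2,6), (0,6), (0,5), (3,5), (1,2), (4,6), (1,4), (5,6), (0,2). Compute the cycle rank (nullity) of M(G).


Cycle rank (nullity) = |E| - r(M) = |E| - (|V| - c).
|E| = 9, |V| = 7, c = 1.
Nullity = 9 - (7 - 1) = 9 - 6 = 3.

3


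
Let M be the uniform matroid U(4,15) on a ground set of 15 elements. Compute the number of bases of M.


Bases of U(4,15) are all 4-element subsets of the 15-element ground set.
Number of bases = C(15,4).
C(15,4) = 15! / (4! * 11!) = 1365.

1365


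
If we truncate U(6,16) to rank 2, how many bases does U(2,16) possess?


Truncating U(6,16) to rank 2 gives U(2,16).
Bases of U(2,16) are all 2-element subsets of 16 elements.
Number of bases = (16 choose 2) = 120.

120


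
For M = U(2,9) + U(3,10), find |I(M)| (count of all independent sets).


For a direct sum, |I(M1+M2)| = |I(M1)| * |I(M2)|.
|I(U(2,9))| = sum C(9,k) for k=0..2 = 46.
|I(U(3,10))| = sum C(10,k) for k=0..3 = 176.
Total = 46 * 176 = 8096.

8096


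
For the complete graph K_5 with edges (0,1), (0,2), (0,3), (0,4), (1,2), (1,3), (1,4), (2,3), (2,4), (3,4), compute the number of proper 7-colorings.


P(K_5, k) = k(k-1)(k-2)...(k-4).
P(7) = (7) * (6) * (5) * (4) * (3) = 2520.

2520


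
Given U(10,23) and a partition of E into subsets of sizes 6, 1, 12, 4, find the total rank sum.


r(Ai) = min(|Ai|, 10) for each part.
Sum = min(6,10) + min(1,10) + min(12,10) + min(4,10)
    = 6 + 1 + 10 + 4
    = 21.

21


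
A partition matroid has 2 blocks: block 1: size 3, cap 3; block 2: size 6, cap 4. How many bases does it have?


A basis picks exactly ci elements from block i.
Number of bases = product of C(|Si|, ci).
= C(3,3) * C(6,4)
= 1 * 15
= 15.

15


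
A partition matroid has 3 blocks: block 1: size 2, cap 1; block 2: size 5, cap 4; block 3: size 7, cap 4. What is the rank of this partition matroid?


Rank of a partition matroid = sum of min(|Si|, ci) for each block.
= min(2,1) + min(5,4) + min(7,4)
= 1 + 4 + 4
= 9.

9


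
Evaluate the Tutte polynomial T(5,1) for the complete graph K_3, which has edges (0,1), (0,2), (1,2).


T(K_3; x,y) = x^2 + x + y.
T(5,1) = 25 + 5 + 1 = 31.

31


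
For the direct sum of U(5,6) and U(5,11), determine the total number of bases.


Bases of a direct sum M1 + M2: |B| = |B(M1)| * |B(M2)|.
|B(U(5,6))| = C(6,5) = 6.
|B(U(5,11))| = C(11,5) = 462.
Total bases = 6 * 462 = 2772.

2772


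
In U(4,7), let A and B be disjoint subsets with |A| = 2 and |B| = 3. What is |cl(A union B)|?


|A union B| = 2 + 3 = 5 (disjoint).
In U(4,7), cl(S) = S if |S| < 4, else cl(S) = E.
Since 5 >= 4, cl(A union B) = E.
|cl(A union B)| = 7.

7


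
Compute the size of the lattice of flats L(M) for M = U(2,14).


Flats of U(2,14): every subset of size < 2 is a flat, plus E itself.
Count = C(14,0) + C(14,1) + 1
     = 1 + 14 + 1
     = 16.

16


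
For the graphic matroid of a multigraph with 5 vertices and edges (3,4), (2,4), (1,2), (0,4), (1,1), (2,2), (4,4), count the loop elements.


In a graphic matroid, a loop is a self-loop edge (u,u) with rank 0.
Examining all 7 edges for self-loops...
Self-loops found: (1,1), (2,2), (4,4)
Number of loops = 3.

3


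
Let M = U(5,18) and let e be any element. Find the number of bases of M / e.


Contracting e from U(5,18) gives U(4,17).
Bases of U(4,17) = C(17,4) = (17 * 16 * 15 * 14) / (1 * 2 * 3 * 4) = 2380.

2380


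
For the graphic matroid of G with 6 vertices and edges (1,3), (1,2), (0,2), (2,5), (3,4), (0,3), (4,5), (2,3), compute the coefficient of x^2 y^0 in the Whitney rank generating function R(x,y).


R(x,y) = sum over A in 2^E of x^(r(E)-r(A)) * y^(|A|-r(A)).
G has 6 vertices, 8 edges. r(E) = 5.
Enumerate all 2^8 = 256 subsets.
Count subsets with r(E)-r(A)=2 and |A|-r(A)=0: 54.

54


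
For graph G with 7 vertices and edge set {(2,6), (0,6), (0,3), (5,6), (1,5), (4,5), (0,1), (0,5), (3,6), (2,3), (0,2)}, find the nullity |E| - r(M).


Cycle rank (nullity) = |E| - r(M) = |E| - (|V| - c).
|E| = 11, |V| = 7, c = 1.
Nullity = 11 - (7 - 1) = 11 - 6 = 5.

5


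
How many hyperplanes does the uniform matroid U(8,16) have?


Hyperplanes of U(8,16) are flats of rank 7.
In a uniform matroid, these are exactly the (7)-element subsets.
Count = C(16,7) = 11440.

11440


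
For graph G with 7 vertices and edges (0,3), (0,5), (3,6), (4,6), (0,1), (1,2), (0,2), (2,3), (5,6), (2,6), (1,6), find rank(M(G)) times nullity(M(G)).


r(M) = |V| - c = 7 - 1 = 6.
nullity = |E| - r(M) = 11 - 6 = 5.
Product = 6 * 5 = 30.

30


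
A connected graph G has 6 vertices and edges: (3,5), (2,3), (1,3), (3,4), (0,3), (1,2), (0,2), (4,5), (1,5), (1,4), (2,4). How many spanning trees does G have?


By Kirchhoff's matrix tree theorem, the number of spanning trees equals
the determinant of any cofactor of the Laplacian matrix L.
G has 6 vertices and 11 edges.
Computing the (5 x 5) cofactor determinant gives 185.

185


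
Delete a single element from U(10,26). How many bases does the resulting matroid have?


Deleting e from U(10,26) gives U(10,25) since n > r.
Bases of U(10,25) = (25 choose 10) = 3268760.

3268760


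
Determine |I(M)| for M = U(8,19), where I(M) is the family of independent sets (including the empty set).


Independent sets of U(8,19) are all subsets of size <= 8.
Count = (19 choose 0) + (19 choose 1) + (19 choose 2) + (19 choose 3) + (19 choose 4) + (19 choose 5) + (19 choose 6) + (19 choose 7) + (19 choose 8)
     = 1 + 19 + 171 + 969 + 3876 + 11628 + 27132 + 50388 + 75582
     = 169766.

169766


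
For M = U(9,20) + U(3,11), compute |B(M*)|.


(M1+M2)* = M1* + M2*.
M1* = U(11,20), bases: C(20,11) = 167960.
M2* = U(8,11), bases: C(11,8) = 165.
|B(M*)| = 167960 * 165 = 27713400.

27713400


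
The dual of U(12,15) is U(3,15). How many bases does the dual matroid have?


The dual of U(r,n) is U(n-r, n) = U(3,15).
Bases of U(3,15) are all (3)-element subsets.
|B(M*)| = C(15,3) = (15 * 14 * 13) / (1 * 2 * 3) = 455.

455


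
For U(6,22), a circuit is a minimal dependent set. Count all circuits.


In U(6,22), circuits are the (7)-element subsets.
Any set of 7 elements is dependent, and removing any one element gives
an independent set of size 6, so it is a minimal dependent set.
Number of circuits = C(22,7) = 22! / (7! * 15!) = 170544.

170544


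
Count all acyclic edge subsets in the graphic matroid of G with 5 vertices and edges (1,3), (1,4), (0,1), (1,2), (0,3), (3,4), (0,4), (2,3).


An independent set in a graphic matroid is an acyclic edge subset.
G has 5 vertices and 8 edges.
Enumerate all 2^8 = 256 subsets, checking for acyclicity.
Total independent sets = 128.

128


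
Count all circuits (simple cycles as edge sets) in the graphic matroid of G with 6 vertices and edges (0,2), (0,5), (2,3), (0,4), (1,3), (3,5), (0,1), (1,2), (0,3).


A circuit in a graphic matroid = edge set of a simple cycle.
G has 6 vertices and 9 edges.
Enumerating all minimal edge subsets forming cycles...
Total circuits found: 12.

12


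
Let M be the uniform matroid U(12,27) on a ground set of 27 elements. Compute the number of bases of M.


Bases of U(12,27) are all 12-element subsets of the 27-element ground set.
Number of bases = C(27,12).
(27 choose 12) = 17383860.

17383860


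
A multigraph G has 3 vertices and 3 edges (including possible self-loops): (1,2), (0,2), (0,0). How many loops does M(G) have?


In a graphic matroid, a loop is a self-loop edge (u,u) with rank 0.
Examining all 3 edges for self-loops...
Self-loops found: (0,0)
Number of loops = 1.

1


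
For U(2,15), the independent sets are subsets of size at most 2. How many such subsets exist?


Independent sets of U(2,15) are all subsets of size <= 2.
Count = C(15,0) + C(15,1) + C(15,2)
     = 1 + 15 + 105
     = 121.

121


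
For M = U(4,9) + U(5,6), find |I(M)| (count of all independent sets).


For a direct sum, |I(M1+M2)| = |I(M1)| * |I(M2)|.
|I(U(4,9))| = sum C(9,k) for k=0..4 = 256.
|I(U(5,6))| = sum C(6,k) for k=0..5 = 63.
Total = 256 * 63 = 16128.

16128


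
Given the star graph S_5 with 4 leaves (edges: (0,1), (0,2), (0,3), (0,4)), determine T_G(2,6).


A star on 5 vertices is a tree with 4 edges.
T(x,y) = x^(4) for any tree.
T(2,6) = 2^4 = 16.

16


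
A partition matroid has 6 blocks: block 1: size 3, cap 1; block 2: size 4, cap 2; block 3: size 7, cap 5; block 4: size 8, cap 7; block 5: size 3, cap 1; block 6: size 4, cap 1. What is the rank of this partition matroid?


Rank of a partition matroid = sum of min(|Si|, ci) for each block.
= min(3,1) + min(4,2) + min(7,5) + min(8,7) + min(3,1) + min(4,1)
= 1 + 2 + 5 + 7 + 1 + 1
= 17.

17


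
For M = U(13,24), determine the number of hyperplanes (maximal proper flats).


Hyperplanes of U(13,24) are flats of rank 12.
In a uniform matroid, these are exactly the (12)-element subsets.
Count = C(24,12) = 24! / (12! * 12!) = 2704156.

2704156


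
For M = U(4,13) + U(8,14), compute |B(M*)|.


(M1+M2)* = M1* + M2*.
M1* = U(9,13), bases: C(13,9) = 715.
M2* = U(6,14), bases: C(14,6) = 3003.
|B(M*)| = 715 * 3003 = 2147145.

2147145


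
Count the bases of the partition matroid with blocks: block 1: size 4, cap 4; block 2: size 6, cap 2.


A basis picks exactly ci elements from block i.
Number of bases = product of C(|Si|, ci).
= C(4,4) * C(6,2)
= 1 * 15
= 15.

15


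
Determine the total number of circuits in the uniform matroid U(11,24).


In U(11,24), circuits are the (12)-element subsets.
Any set of 12 elements is dependent, and removing any one element gives
an independent set of size 11, so it is a minimal dependent set.
Number of circuits = C(24,12) = 24! / (12! * 12!) = 2704156.

2704156


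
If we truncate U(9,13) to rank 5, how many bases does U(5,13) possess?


Truncating U(9,13) to rank 5 gives U(5,13).
Bases of U(5,13) are all 5-element subsets of 13 elements.
Number of bases = C(13,5) = 13! / (5! * 8!) = 1287.

1287


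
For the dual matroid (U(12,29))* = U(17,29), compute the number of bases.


The dual of U(r,n) is U(n-r, n) = U(17,29).
Bases of U(17,29) are all (17)-element subsets.
|B(M*)| = (29 choose 17) = 51895935.

51895935


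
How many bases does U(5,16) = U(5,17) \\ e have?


Deleting e from U(5,17) gives U(5,16) since n > r.
Bases of U(5,16) = C(16,5) = 4368.

4368


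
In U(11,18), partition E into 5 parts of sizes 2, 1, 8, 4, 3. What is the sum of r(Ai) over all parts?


r(Ai) = min(|Ai|, 11) for each part.
Sum = min(2,11) + min(1,11) + min(8,11) + min(4,11) + min(3,11)
    = 2 + 1 + 8 + 4 + 3
    = 18.

18


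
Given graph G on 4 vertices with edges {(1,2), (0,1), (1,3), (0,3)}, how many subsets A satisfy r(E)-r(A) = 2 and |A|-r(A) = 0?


R(x,y) = sum over A in 2^E of x^(r(E)-r(A)) * y^(|A|-r(A)).
G has 4 vertices, 4 edges. r(E) = 3.
Enumerate all 2^4 = 16 subsets.
Count subsets with r(E)-r(A)=2 and |A|-r(A)=0: 4.

4


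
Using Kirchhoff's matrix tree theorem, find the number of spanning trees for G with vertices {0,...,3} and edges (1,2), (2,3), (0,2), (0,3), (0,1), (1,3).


By Kirchhoff's matrix tree theorem, the number of spanning trees equals
the determinant of any cofactor of the Laplacian matrix L.
G has 4 vertices and 6 edges.
Computing the (3 x 3) cofactor determinant gives 16.

16


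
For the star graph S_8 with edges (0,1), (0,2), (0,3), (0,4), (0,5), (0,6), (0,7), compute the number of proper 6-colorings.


P(tree, k) = k * (k-1)^(7) for any tree on 8 vertices.
P(6) = 6 * 5^7 = 6 * 78125 = 468750.

468750


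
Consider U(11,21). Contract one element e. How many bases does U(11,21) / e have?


Contracting e from U(11,21) gives U(10,20).
Bases of U(10,20) = C(20,10) = 184756.

184756


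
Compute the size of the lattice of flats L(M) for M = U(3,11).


Flats of U(3,11): every subset of size < 3 is a flat, plus E itself.
Count = (11 choose 0) + (11 choose 1) + (11 choose 2) + 1
     = 1 + 11 + 55 + 1
     = 68.

68


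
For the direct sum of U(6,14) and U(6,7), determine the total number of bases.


Bases of a direct sum M1 + M2: |B| = |B(M1)| * |B(M2)|.
|B(U(6,14))| = C(14,6) = 3003.
|B(U(6,7))| = C(7,6) = 7.
Total bases = 3003 * 7 = 21021.

21021


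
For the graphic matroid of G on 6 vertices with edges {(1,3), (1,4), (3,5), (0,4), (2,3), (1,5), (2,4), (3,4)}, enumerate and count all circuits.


A circuit in a graphic matroid = edge set of a simple cycle.
G has 6 vertices and 8 edges.
Enumerating all minimal edge subsets forming cycles...
Total circuits found: 6.

6


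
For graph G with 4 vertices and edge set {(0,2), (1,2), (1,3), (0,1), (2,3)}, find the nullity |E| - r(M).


Cycle rank (nullity) = |E| - r(M) = |E| - (|V| - c).
|E| = 5, |V| = 4, c = 1.
Nullity = 5 - (4 - 1) = 5 - 3 = 2.

2


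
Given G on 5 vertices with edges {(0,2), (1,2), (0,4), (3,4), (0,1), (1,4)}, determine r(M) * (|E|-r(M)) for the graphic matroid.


r(M) = |V| - c = 5 - 1 = 4.
nullity = |E| - r(M) = 6 - 4 = 2.
Product = 4 * 2 = 8.

8


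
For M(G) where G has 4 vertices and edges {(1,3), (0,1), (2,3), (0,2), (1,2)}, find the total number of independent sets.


An independent set in a graphic matroid is an acyclic edge subset.
G has 4 vertices and 5 edges.
Enumerate all 2^5 = 32 subsets, checking for acyclicity.
Total independent sets = 24.

24


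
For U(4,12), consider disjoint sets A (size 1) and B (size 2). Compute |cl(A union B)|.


|A union B| = 1 + 2 = 3 (disjoint).
In U(4,12), cl(S) = S if |S| < 4, else cl(S) = E.
Since 3 < 4, cl(A union B) = A union B.
|cl(A union B)| = 3.

3


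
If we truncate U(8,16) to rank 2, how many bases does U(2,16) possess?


Truncating U(8,16) to rank 2 gives U(2,16).
Bases of U(2,16) are all 2-element subsets of 16 elements.
Number of bases = (16 choose 2) = 120.

120


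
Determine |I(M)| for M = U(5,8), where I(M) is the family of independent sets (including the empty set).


Independent sets of U(5,8) are all subsets of size <= 5.
Count = C(8,0) + C(8,1) + C(8,2) + C(8,3) + C(8,4) + C(8,5)
     = 1 + 8 + 28 + 56 + 70 + 56
     = 219.

219


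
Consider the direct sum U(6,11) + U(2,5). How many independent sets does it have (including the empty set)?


For a direct sum, |I(M1+M2)| = |I(M1)| * |I(M2)|.
|I(U(6,11))| = sum C(11,k) for k=0..6 = 1486.
|I(U(2,5))| = sum C(5,k) for k=0..2 = 16.
Total = 1486 * 16 = 23776.

23776


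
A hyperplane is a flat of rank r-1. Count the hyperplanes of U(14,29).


Hyperplanes of U(14,29) are flats of rank 13.
In a uniform matroid, these are exactly the (13)-element subsets.
Count = (29 choose 13) = 67863915.

67863915


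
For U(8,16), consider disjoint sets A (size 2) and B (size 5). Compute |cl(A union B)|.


|A union B| = 2 + 5 = 7 (disjoint).
In U(8,16), cl(S) = S if |S| < 8, else cl(S) = E.
Since 7 < 8, cl(A union B) = A union B.
|cl(A union B)| = 7.

7


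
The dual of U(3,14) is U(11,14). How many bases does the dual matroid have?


The dual of U(r,n) is U(n-r, n) = U(11,14).
Bases of U(11,14) are all (11)-element subsets.
|B(M*)| = C(14,11) = 14! / (11! * 3!) = 364.

364


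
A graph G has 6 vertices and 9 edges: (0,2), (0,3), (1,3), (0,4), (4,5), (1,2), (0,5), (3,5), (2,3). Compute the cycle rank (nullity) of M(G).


Cycle rank (nullity) = |E| - r(M) = |E| - (|V| - c).
|E| = 9, |V| = 6, c = 1.
Nullity = 9 - (6 - 1) = 9 - 5 = 4.

4


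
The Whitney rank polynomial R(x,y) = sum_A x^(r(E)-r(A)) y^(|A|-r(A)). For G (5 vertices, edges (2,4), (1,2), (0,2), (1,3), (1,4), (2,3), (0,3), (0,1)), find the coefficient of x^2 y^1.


R(x,y) = sum over A in 2^E of x^(r(E)-r(A)) * y^(|A|-r(A)).
G has 5 vertices, 8 edges. r(E) = 4.
Enumerate all 2^8 = 256 subsets.
Count subsets with r(E)-r(A)=2 and |A|-r(A)=1: 5.

5


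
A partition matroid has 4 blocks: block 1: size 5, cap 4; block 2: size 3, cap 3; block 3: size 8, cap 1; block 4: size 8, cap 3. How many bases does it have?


A basis picks exactly ci elements from block i.
Number of bases = product of C(|Si|, ci).
= C(5,4) * C(3,3) * C(8,1) * C(8,3)
= 5 * 1 * 8 * 56
= 2240.

2240


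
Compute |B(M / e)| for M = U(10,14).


Contracting e from U(10,14) gives U(9,13).
Bases of U(9,13) = C(13,9) = 13! / (9! * 4!) = 715.

715


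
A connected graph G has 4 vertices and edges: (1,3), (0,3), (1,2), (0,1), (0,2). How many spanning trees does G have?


By Kirchhoff's matrix tree theorem, the number of spanning trees equals
the determinant of any cofactor of the Laplacian matrix L.
G has 4 vertices and 5 edges.
Computing the (3 x 3) cofactor determinant gives 8.

8


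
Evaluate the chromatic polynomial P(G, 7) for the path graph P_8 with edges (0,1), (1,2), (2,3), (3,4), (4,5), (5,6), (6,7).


P(P_8, k) = k * (k-1)^(7).
P(7) = 7 * 6^7 = 7 * 279936 = 1959552.

1959552


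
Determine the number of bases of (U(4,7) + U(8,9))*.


(M1+M2)* = M1* + M2*.
M1* = U(3,7), bases: C(7,3) = 35.
M2* = U(1,9), bases: C(9,1) = 9.
|B(M*)| = 35 * 9 = 315.

315


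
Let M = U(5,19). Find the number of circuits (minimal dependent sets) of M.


In U(5,19), circuits are the (6)-element subsets.
Any set of 6 elements is dependent, and removing any one element gives
an independent set of size 5, so it is a minimal dependent set.
Number of circuits = (19 choose 6) = 27132.

27132


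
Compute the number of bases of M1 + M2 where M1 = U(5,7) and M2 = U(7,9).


Bases of a direct sum M1 + M2: |B| = |B(M1)| * |B(M2)|.
|B(U(5,7))| = C(7,5) = 21.
|B(U(7,9))| = C(9,7) = 36.
Total bases = 21 * 36 = 756.

756


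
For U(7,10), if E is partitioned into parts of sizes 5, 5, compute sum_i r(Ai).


r(Ai) = min(|Ai|, 7) for each part.
Sum = min(5,7) + min(5,7)
    = 5 + 5
    = 10.

10


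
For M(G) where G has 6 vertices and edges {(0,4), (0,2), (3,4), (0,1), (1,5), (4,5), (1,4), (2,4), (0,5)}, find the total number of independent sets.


An independent set in a graphic matroid is an acyclic edge subset.
G has 6 vertices and 9 edges.
Enumerate all 2^9 = 512 subsets, checking for acyclicity.
Total independent sets = 256.

256


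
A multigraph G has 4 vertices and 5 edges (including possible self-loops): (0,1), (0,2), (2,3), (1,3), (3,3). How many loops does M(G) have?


In a graphic matroid, a loop is a self-loop edge (u,u) with rank 0.
Examining all 5 edges for self-loops...
Self-loops found: (3,3)
Number of loops = 1.

1


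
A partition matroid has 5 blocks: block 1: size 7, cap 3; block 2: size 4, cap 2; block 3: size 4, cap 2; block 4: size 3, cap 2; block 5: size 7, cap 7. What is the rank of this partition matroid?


Rank of a partition matroid = sum of min(|Si|, ci) for each block.
= min(7,3) + min(4,2) + min(4,2) + min(3,2) + min(7,7)
= 3 + 2 + 2 + 2 + 7
= 16.

16


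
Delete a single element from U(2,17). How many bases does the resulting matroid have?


Deleting e from U(2,17) gives U(2,16) since n > r.
Bases of U(2,16) = C(16,2) = 16! / (2! * 14!) = 120.

120


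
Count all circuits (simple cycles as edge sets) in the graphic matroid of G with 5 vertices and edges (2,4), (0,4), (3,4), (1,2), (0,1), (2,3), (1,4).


A circuit in a graphic matroid = edge set of a simple cycle.
G has 5 vertices and 7 edges.
Enumerating all minimal edge subsets forming cycles...
Total circuits found: 6.

6


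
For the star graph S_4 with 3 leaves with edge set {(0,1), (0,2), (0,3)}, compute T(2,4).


A star on 4 vertices is a tree with 3 edges.
T(x,y) = x^(3) for any tree.
T(2,4) = 2^3 = 8.

8


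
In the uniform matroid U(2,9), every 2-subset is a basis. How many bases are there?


Bases of U(2,9) are all 2-element subsets of the 9-element ground set.
Number of bases = C(9,2).
C(9,2) = 9! / (2! * 7!) = 36.

36


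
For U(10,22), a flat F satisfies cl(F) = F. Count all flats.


Flats of U(10,22): every subset of size < 10 is a flat, plus E itself.
Count = (22 choose 0) + (22 choose 1) + (22 choose 2) + (22 choose 3) + (22 choose 4) + (22 choose 5) + (22 choose 6) + (22 choose 7) + (22 choose 8) + (22 choose 9) + 1
     = 1 + 22 + 231 + 1540 + 7315 + 26334 + 74613 + 170544 + 319770 + 497420 + 1
     = 1097791.

1097791


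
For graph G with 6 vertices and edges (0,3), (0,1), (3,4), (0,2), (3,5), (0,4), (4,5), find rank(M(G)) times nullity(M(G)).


r(M) = |V| - c = 6 - 1 = 5.
nullity = |E| - r(M) = 7 - 5 = 2.
Product = 5 * 2 = 10.

10


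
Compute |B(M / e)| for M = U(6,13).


Contracting e from U(6,13) gives U(5,12).
Bases of U(5,12) = C(12,5) = 792.

792


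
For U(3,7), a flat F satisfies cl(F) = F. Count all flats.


Flats of U(3,7): every subset of size < 3 is a flat, plus E itself.
Count = (7 choose 0) + (7 choose 1) + (7 choose 2) + 1
     = 1 + 7 + 21 + 1
     = 30.

30


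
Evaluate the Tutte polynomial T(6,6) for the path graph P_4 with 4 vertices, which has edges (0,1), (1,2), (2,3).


A path on 4 vertices is a tree with 3 edges.
T(x,y) = x^(3) for any tree.
T(6,6) = 6^3 = 216.

216


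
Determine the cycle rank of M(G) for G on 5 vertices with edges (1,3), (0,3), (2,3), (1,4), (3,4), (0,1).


Cycle rank (nullity) = |E| - r(M) = |E| - (|V| - c).
|E| = 6, |V| = 5, c = 1.
Nullity = 6 - (5 - 1) = 6 - 4 = 2.

2


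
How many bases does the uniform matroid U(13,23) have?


Bases of U(13,23) are all 13-element subsets of the 23-element ground set.
Number of bases = C(23,13).
C(23,13) = 23! / (13! * 10!) = 1144066.

1144066


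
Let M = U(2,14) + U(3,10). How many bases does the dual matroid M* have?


(M1+M2)* = M1* + M2*.
M1* = U(12,14), bases: C(14,12) = 91.
M2* = U(7,10), bases: C(10,7) = 120.
|B(M*)| = 91 * 120 = 10920.

10920


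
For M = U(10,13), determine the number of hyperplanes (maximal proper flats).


Hyperplanes of U(10,13) are flats of rank 9.
In a uniform matroid, these are exactly the (9)-element subsets.
Count = (13 choose 9) = 715.

715


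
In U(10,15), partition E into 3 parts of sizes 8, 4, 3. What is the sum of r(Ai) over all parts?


r(Ai) = min(|Ai|, 10) for each part.
Sum = min(8,10) + min(4,10) + min(3,10)
    = 8 + 4 + 3
    = 15.

15


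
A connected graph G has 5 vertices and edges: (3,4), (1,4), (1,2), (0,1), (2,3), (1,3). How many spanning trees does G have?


By Kirchhoff's matrix tree theorem, the number of spanning trees equals
the determinant of any cofactor of the Laplacian matrix L.
G has 5 vertices and 6 edges.
Computing the (4 x 4) cofactor determinant gives 8.

8


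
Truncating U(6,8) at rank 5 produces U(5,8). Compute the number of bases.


Truncating U(6,8) to rank 5 gives U(5,8).
Bases of U(5,8) are all 5-element subsets of 8 elements.
Number of bases = (8 choose 5) = 56.

56


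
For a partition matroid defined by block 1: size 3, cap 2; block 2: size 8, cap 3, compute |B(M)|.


A basis picks exactly ci elements from block i.
Number of bases = product of C(|Si|, ci).
= C(3,2) * C(8,3)
= 3 * 56
= 168.

168


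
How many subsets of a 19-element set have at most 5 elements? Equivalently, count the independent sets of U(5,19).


Independent sets of U(5,19) are all subsets of size <= 5.
Count = (19 choose 0) + (19 choose 1) + (19 choose 2) + (19 choose 3) + (19 choose 4) + (19 choose 5)
     = 1 + 19 + 171 + 969 + 3876 + 11628
     = 16664.

16664


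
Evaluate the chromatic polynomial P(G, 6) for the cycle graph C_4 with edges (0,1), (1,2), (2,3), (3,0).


P(C_4, k) = (k-1)^4 + (-1)^4*(k-1).
P(6) = (5)^4 + 5
= 625 + 5 = 630.

630


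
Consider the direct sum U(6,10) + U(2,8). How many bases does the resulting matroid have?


Bases of a direct sum M1 + M2: |B| = |B(M1)| * |B(M2)|.
|B(U(6,10))| = C(10,6) = 210.
|B(U(2,8))| = C(8,2) = 28.
Total bases = 210 * 28 = 5880.

5880


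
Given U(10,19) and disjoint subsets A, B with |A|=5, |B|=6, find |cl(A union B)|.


|A union B| = 5 + 6 = 11 (disjoint).
In U(10,19), cl(S) = S if |S| < 10, else cl(S) = E.
Since 11 >= 10, cl(A union B) = E.
|cl(A union B)| = 19.

19


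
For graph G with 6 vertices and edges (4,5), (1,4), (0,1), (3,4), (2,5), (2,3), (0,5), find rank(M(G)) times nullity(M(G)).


r(M) = |V| - c = 6 - 1 = 5.
nullity = |E| - r(M) = 7 - 5 = 2.
Product = 5 * 2 = 10.

10


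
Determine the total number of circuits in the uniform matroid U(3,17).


In U(3,17), circuits are the (4)-element subsets.
Any set of 4 elements is dependent, and removing any one element gives
an independent set of size 3, so it is a minimal dependent set.
Number of circuits = C(17,4) = 17! / (4! * 13!) = 2380.

2380


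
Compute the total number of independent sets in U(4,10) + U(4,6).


For a direct sum, |I(M1+M2)| = |I(M1)| * |I(M2)|.
|I(U(4,10))| = sum C(10,k) for k=0..4 = 386.
|I(U(4,6))| = sum C(6,k) for k=0..4 = 57.
Total = 386 * 57 = 22002.

22002


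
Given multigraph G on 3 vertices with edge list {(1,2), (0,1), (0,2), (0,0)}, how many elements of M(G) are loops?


In a graphic matroid, a loop is a self-loop edge (u,u) with rank 0.
Examining all 4 edges for self-loops...
Self-loops found: (0,0)
Number of loops = 1.

1


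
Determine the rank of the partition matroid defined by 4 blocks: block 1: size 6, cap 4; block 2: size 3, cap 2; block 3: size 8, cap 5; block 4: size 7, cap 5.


Rank of a partition matroid = sum of min(|Si|, ci) for each block.
= min(6,4) + min(3,2) + min(8,5) + min(7,5)
= 4 + 2 + 5 + 5
= 16.

16


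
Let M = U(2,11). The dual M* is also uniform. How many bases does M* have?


The dual of U(r,n) is U(n-r, n) = U(9,11).
Bases of U(9,11) are all (9)-element subsets.
|B(M*)| = C(11,9) = 55.

55


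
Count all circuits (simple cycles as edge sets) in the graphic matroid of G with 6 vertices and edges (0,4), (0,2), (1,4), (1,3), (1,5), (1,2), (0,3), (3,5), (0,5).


A circuit in a graphic matroid = edge set of a simple cycle.
G has 6 vertices and 9 edges.
Enumerating all minimal edge subsets forming cycles...
Total circuits found: 12.

12


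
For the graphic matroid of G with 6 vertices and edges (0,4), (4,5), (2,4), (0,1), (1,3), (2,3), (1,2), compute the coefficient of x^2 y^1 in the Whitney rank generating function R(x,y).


R(x,y) = sum over A in 2^E of x^(r(E)-r(A)) * y^(|A|-r(A)).
G has 6 vertices, 7 edges. r(E) = 5.
Enumerate all 2^7 = 128 subsets.
Count subsets with r(E)-r(A)=2 and |A|-r(A)=1: 5.

5


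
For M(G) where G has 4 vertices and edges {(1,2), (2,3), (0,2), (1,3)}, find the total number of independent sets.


An independent set in a graphic matroid is an acyclic edge subset.
G has 4 vertices and 4 edges.
Enumerate all 2^4 = 16 subsets, checking for acyclicity.
Total independent sets = 14.

14


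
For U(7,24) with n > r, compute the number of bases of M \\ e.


Deleting e from U(7,24) gives U(7,23) since n > r.
Bases of U(7,23) = C(23,7) = 23! / (7! * 16!) = 245157.

245157


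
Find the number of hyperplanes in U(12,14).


Hyperplanes of U(12,14) are flats of rank 11.
In a uniform matroid, these are exactly the (11)-element subsets.
Count = (14 choose 11) = 364.

364


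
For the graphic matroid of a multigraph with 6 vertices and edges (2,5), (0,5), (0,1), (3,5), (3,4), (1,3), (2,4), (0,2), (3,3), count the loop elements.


In a graphic matroid, a loop is a self-loop edge (u,u) with rank 0.
Examining all 9 edges for self-loops...
Self-loops found: (3,3)
Number of loops = 1.

1


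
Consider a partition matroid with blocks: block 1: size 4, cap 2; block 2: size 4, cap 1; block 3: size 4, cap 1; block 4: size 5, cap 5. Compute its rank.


Rank of a partition matroid = sum of min(|Si|, ci) for each block.
= min(4,2) + min(4,1) + min(4,1) + min(5,5)
= 2 + 1 + 1 + 5
= 9.

9


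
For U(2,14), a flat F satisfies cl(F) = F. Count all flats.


Flats of U(2,14): every subset of size < 2 is a flat, plus E itself.
Count = (14 choose 0) + (14 choose 1) + 1
     = 1 + 14 + 1
     = 16.

16


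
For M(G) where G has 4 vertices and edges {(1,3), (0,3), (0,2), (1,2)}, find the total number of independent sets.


An independent set in a graphic matroid is an acyclic edge subset.
G has 4 vertices and 4 edges.
Enumerate all 2^4 = 16 subsets, checking for acyclicity.
Total independent sets = 15.

15


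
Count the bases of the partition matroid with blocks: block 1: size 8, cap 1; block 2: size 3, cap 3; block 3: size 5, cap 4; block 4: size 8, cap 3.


A basis picks exactly ci elements from block i.
Number of bases = product of C(|Si|, ci).
= C(8,1) * C(3,3) * C(5,4) * C(8,3)
= 8 * 1 * 5 * 56
= 2240.

2240


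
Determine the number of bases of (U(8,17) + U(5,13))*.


(M1+M2)* = M1* + M2*.
M1* = U(9,17), bases: C(17,9) = 24310.
M2* = U(8,13), bases: C(13,8) = 1287.
|B(M*)| = 24310 * 1287 = 31286970.

31286970


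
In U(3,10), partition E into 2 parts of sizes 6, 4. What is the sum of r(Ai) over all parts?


r(Ai) = min(|Ai|, 3) for each part.
Sum = min(6,3) + min(4,3)
    = 3 + 3
    = 6.

6


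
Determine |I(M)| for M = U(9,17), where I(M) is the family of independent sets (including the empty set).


Independent sets of U(9,17) are all subsets of size <= 9.
Count = (17 choose 0) + (17 choose 1) + (17 choose 2) + (17 choose 3) + (17 choose 4) + (17 choose 5) + (17 choose 6) + (17 choose 7) + (17 choose 8) + (17 choose 9)
     = 1 + 17 + 136 + 680 + 2380 + 6188 + 12376 + 19448 + 24310 + 24310
     = 89846.

89846


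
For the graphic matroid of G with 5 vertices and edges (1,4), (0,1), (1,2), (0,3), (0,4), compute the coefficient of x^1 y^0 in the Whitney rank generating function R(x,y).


R(x,y) = sum over A in 2^E of x^(r(E)-r(A)) * y^(|A|-r(A)).
G has 5 vertices, 5 edges. r(E) = 4.
Enumerate all 2^5 = 32 subsets.
Count subsets with r(E)-r(A)=1 and |A|-r(A)=0: 9.

9


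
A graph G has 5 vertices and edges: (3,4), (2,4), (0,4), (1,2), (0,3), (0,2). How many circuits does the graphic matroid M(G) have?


A circuit in a graphic matroid = edge set of a simple cycle.
G has 5 vertices and 6 edges.
Enumerating all minimal edge subsets forming cycles...
Total circuits found: 3.

3


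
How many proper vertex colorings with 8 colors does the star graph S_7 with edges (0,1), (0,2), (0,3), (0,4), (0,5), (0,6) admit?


P(tree, k) = k * (k-1)^(6) for any tree on 7 vertices.
P(8) = 8 * 7^6 = 8 * 117649 = 941192.

941192


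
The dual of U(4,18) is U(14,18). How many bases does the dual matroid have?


The dual of U(r,n) is U(n-r, n) = U(14,18).
Bases of U(14,18) are all (14)-element subsets.
|B(M*)| = C(18,14) = 3060.

3060


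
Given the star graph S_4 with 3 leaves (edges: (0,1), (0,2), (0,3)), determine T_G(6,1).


A star on 4 vertices is a tree with 3 edges.
T(x,y) = x^(3) for any tree.
T(6,1) = 6^3 = 216.

216


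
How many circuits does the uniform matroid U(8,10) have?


In U(8,10), circuits are the (9)-element subsets.
Any set of 9 elements is dependent, and removing any one element gives
an independent set of size 8, so it is a minimal dependent set.
Number of circuits = C(10,9) = 10! / (9! * 1!) = 10.

10


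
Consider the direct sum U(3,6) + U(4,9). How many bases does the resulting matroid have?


Bases of a direct sum M1 + M2: |B| = |B(M1)| * |B(M2)|.
|B(U(3,6))| = C(6,3) = 20.
|B(U(4,9))| = C(9,4) = 126.
Total bases = 20 * 126 = 2520.

2520


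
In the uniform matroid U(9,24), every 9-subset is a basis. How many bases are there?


Bases of U(9,24) are all 9-element subsets of the 24-element ground set.
Number of bases = C(24,9).
C(24,9) = 24! / (9! * 15!) = 1307504.

1307504


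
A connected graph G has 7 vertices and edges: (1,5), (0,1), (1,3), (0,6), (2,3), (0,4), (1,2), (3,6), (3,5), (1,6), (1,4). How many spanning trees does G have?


By Kirchhoff's matrix tree theorem, the number of spanning trees equals
the determinant of any cofactor of the Laplacian matrix L.
G has 7 vertices and 11 edges.
Computing the (6 x 6) cofactor determinant gives 136.

136


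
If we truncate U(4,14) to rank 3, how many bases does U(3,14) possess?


Truncating U(4,14) to rank 3 gives U(3,14).
Bases of U(3,14) are all 3-element subsets of 14 elements.
Number of bases = C(14,3) = 14! / (3! * 11!) = 364.

364


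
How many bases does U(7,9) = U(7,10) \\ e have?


Deleting e from U(7,10) gives U(7,9) since n > r.
Bases of U(7,9) = C(9,7) = 9! / (7! * 2!) = 36.

36


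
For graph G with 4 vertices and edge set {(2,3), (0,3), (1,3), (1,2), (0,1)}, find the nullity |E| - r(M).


Cycle rank (nullity) = |E| - r(M) = |E| - (|V| - c).
|E| = 5, |V| = 4, c = 1.
Nullity = 5 - (4 - 1) = 5 - 3 = 2.

2


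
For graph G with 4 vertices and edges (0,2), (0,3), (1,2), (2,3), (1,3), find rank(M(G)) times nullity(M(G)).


r(M) = |V| - c = 4 - 1 = 3.
nullity = |E| - r(M) = 5 - 3 = 2.
Product = 3 * 2 = 6.

6


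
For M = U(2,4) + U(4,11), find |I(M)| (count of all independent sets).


For a direct sum, |I(M1+M2)| = |I(M1)| * |I(M2)|.
|I(U(2,4))| = sum C(4,k) for k=0..2 = 11.
|I(U(4,11))| = sum C(11,k) for k=0..4 = 562.
Total = 11 * 562 = 6182.

6182


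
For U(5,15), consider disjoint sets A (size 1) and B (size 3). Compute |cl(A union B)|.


|A union B| = 1 + 3 = 4 (disjoint).
In U(5,15), cl(S) = S if |S| < 5, else cl(S) = E.
Since 4 < 5, cl(A union B) = A union B.
|cl(A union B)| = 4.

4


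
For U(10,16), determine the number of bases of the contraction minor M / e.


Contracting e from U(10,16) gives U(9,15).
Bases of U(9,15) = C(15,9) = 5005.

5005


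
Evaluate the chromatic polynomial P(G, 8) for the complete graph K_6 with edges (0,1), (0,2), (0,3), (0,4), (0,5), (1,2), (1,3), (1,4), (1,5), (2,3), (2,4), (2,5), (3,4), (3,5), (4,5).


P(K_6, k) = k(k-1)(k-2)...(k-5).
P(8) = (8) * (7) * (6) * (5) * (4) * (3) = 20160.

20160


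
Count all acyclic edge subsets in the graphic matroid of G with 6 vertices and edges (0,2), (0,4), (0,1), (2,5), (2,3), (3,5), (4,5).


An independent set in a graphic matroid is an acyclic edge subset.
G has 6 vertices and 7 edges.
Enumerate all 2^7 = 128 subsets, checking for acyclicity.
Total independent sets = 104.

104


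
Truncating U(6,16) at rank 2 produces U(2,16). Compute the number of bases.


Truncating U(6,16) to rank 2 gives U(2,16).
Bases of U(2,16) are all 2-element subsets of 16 elements.
Number of bases = (16 choose 2) = 120.

120


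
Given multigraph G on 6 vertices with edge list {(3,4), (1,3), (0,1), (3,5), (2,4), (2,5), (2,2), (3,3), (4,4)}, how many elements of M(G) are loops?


In a graphic matroid, a loop is a self-loop edge (u,u) with rank 0.
Examining all 9 edges for self-loops...
Self-loops found: (2,2), (3,3), (4,4)
Number of loops = 3.

3


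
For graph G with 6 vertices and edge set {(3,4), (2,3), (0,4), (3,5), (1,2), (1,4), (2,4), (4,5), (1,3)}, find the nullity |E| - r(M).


Cycle rank (nullity) = |E| - r(M) = |E| - (|V| - c).
|E| = 9, |V| = 6, c = 1.
Nullity = 9 - (6 - 1) = 9 - 5 = 4.

4


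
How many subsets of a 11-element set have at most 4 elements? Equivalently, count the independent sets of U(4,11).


Independent sets of U(4,11) are all subsets of size <= 4.
Count = (11 choose 0) + (11 choose 1) + (11 choose 2) + (11 choose 3) + (11 choose 4)
     = 1 + 11 + 55 + 165 + 330
     = 562.

562


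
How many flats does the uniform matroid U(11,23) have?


Flats of U(11,23): every subset of size < 11 is a flat, plus E itself.
Count = (23 choose 0) + (23 choose 1) + (23 choose 2) + (23 choose 3) + (23 choose 4) + (23 choose 5) + (23 choose 6) + (23 choose 7) + (23 choose 8) + (23 choose 9) + (23 choose 10) + 1
     = 1 + 23 + 253 + 1771 + 8855 + 33649 + 100947 + 245157 + 490314 + 817190 + 1144066 + 1
     = 2842227.

2842227


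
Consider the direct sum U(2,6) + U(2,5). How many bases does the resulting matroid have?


Bases of a direct sum M1 + M2: |B| = |B(M1)| * |B(M2)|.
|B(U(2,6))| = C(6,2) = 15.
|B(U(2,5))| = C(5,2) = 10.
Total bases = 15 * 10 = 150.

150


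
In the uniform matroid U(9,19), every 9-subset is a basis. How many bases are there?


Bases of U(9,19) are all 9-element subsets of the 19-element ground set.
Number of bases = C(19,9).
C(19,9) = 19! / (9! * 10!) = 92378.

92378


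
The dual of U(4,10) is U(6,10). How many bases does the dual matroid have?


The dual of U(r,n) is U(n-r, n) = U(6,10).
Bases of U(6,10) are all (6)-element subsets.
|B(M*)| = C(10,6) = 210.

210


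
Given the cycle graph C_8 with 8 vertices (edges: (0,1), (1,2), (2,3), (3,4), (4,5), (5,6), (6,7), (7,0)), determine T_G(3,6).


T(C_8; x,y) = x + x^2 + ... + x^(7) + y.
T(3,6) = 3^1 + 3^2 + 3^3 + 3^4 + 3^5 + 3^6 + 3^7 + 6
= 3 + 9 + 27 + 81 + 243 + 729 + 2187 + 6
= 3285.

3285


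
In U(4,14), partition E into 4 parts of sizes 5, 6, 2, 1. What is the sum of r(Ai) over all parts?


r(Ai) = min(|Ai|, 4) for each part.
Sum = min(5,4) + min(6,4) + min(2,4) + min(1,4)
    = 4 + 4 + 2 + 1
    = 11.

11


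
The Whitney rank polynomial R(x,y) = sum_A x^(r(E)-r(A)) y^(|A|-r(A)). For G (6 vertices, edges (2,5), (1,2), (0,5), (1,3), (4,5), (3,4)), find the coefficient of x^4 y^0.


R(x,y) = sum over A in 2^E of x^(r(E)-r(A)) * y^(|A|-r(A)).
G has 6 vertices, 6 edges. r(E) = 5.
Enumerate all 2^6 = 64 subsets.
Count subsets with r(E)-r(A)=4 and |A|-r(A)=0: 6.

6


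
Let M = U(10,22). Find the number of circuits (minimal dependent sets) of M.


In U(10,22), circuits are the (11)-element subsets.
Any set of 11 elements is dependent, and removing any one element gives
an independent set of size 10, so it is a minimal dependent set.
Number of circuits = C(22,11) = 22! / (11! * 11!) = 705432.

705432
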